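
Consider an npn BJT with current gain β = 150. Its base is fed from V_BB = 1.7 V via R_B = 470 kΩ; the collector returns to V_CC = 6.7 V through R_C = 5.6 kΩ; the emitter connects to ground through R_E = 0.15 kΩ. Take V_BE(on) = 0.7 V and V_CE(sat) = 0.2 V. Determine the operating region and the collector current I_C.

Assume active. Base-emitter loop: I_B = (V_BB − V_BE)/(R_B + (β+1)R_E) = (1.7 − 0.7)/(470 + 151×0.15) = 0.00203 mA.
I_C = β·I_B = 150×0.00203 = 0.304 mA.
V_CE = V_CC − I_C·R_C − I_E·R_E = 6.7 − 0.304×5.6 − 0.307×0.15 = 4.95 V > V_CE(sat), so the active-region assumption holds.

active; I_C ≈ 0.3 mA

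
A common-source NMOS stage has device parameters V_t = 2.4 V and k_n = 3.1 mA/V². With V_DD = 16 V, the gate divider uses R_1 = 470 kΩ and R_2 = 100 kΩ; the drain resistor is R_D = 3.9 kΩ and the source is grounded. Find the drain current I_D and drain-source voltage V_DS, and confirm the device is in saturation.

I_D ≈ 0.26 mA, V_DS ≈ 15 V

V_G = V_DD·R_2/(R_1+R_2) = 16×100/570 = 2.81 V. With the source grounded, V_GS = V_G = 2.81 V.
Assume saturation: I_D = (k_n/2)(V_GS − V_t)² = (3.1/2)×(2.81 − 2.4)² = 1.55×0.407² = 0.257 mA.
V_DS = V_DD − I_D·R_D = 16 − 0.257×3.9 = 15 V.
Saturation requires V_DS ≥ V_GS − V_t = 0.407 V; 15 ≥ 0.407 ✓.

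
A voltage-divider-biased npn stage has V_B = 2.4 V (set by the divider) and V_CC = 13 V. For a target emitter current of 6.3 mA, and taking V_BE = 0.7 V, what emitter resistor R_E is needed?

V_E = V_B − V_BE = 2.4 − 0.7 = 1.7 V.
R_E = V_E / I_E = 1.7 / 6.3 = 0.27 kΩ.

R_E ≈ 0.27 kΩ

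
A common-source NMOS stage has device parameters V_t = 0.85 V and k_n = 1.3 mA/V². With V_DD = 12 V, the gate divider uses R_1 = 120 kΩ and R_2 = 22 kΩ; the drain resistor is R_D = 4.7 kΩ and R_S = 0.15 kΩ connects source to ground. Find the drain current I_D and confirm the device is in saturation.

I_D ≈ 0.56 mA

V_G = V_DD·R_2/(R_1+R_2) = 12×22/142 = 1.86 V.
Assume saturation: I_D = (k_n/2)(V_GS − V_t)² with V_GS = V_G − I_D·R_S = 1.86 − 0.15·I_D.
Substituting gives 0.0146·I_D² − 1.2·I_D + 0.662 = 0, with roots I_D = 0.557 or 81.3 mA.
The root I_D = 81.3 mA gives V_GS = -10.3 V ≤ V_t, so take I_D = 0.557 mA.
Then V_GS = 1.78 V and V_DS = V_DD − I_D(R_D+R_S) = 12 − 0.557×4.85 = 9.3 V.
Saturation requires V_DS ≥ V_GS − V_t = 0.926 V; 9.3 ≥ 0.926 ✓.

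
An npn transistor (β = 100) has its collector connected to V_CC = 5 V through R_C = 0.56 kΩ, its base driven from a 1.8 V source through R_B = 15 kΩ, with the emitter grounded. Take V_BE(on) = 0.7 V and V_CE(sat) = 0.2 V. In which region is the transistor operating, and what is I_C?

Assume active. Base-emitter loop: I_B = (V_BB − V_BE)/R_B = (1.8 − 0.7)/15 = 0.0733 mA.
I_C = β·I_B = 100×0.0733 = 7.33 mA.
V_CE = V_CC − I_C·R_C = 5 − 7.33×0.56 = 0.893 V > V_CE(sat), so the active-region assumption holds.

active; I_C ≈ 7.3 mA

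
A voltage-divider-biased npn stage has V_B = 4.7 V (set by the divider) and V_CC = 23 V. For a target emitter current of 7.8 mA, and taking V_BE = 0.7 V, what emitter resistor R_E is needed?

V_E = V_B − V_BE = 4.7 − 0.7 = 4 V.
R_E = V_E / I_E = 4 / 7.8 = 0.513 kΩ.

R_E ≈ 0.51 kΩ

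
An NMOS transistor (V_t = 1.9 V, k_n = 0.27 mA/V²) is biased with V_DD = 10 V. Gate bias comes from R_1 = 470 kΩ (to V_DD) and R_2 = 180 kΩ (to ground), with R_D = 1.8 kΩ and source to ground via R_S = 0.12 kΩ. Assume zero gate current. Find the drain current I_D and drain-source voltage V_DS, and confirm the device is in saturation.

V_G = V_DD·R_2/(R_1+R_2) = 10×180/650 = 2.77 V.
Assume saturation: I_D = (k_n/2)(V_GS − V_t)² with V_GS = V_G − I_D·R_S = 2.77 − 0.12·I_D.
Substituting gives 0.00194·I_D² − 1.03·I_D + 0.102 = 0, with roots I_D = 0.0992 or 529 mA.
The root I_D = 529 mA gives V_GS = -60.7 V ≤ V_t, so take I_D = 0.0992 mA.
Then V_GS = 2.76 V and V_DS = V_DD − I_D(R_D+R_S) = 10 − 0.0992×1.92 = 9.81 V.
Saturation requires V_DS ≥ V_GS − V_t = 0.857 V; 9.81 ≥ 0.857 ✓.

I_D ≈ 0.099 mA, V_DS ≈ 9.8 V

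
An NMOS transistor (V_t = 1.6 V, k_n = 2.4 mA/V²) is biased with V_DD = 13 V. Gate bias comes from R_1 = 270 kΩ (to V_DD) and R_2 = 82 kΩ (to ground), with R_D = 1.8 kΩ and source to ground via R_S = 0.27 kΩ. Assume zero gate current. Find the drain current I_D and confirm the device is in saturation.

V_G = V_DD·R_2/(R_1+R_2) = 13×82/352 = 3.03 V.
Assume saturation: I_D = (k_n/2)(V_GS − V_t)² with V_GS = V_G − I_D·R_S = 3.03 − 0.27·I_D.
Substituting gives 0.0875·I_D² − 1.93·I_D + 2.45 = 0, with roots I_D = 1.35 or 20.7 mA.
The root I_D = 20.7 mA gives V_GS = -2.55 V ≤ V_t, so take I_D = 1.35 mA.
Then V_GS = 2.66 V and V_DS = V_DD − I_D(R_D+R_S) = 13 − 1.35×2.07 = 10.2 V.
Saturation requires V_DS ≥ V_GS − V_t = 1.06 V; 10.2 ≥ 1.06 ✓.

I_D ≈ 1.4 mA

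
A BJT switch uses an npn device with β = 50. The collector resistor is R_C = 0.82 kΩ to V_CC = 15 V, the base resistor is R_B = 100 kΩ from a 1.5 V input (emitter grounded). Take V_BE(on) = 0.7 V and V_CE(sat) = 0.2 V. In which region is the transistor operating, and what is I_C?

active; I_C ≈ 0.4 mA

Assume active. Base-emitter loop: I_B = (V_BB − V_BE)/R_B = (1.5 − 0.7)/100 = 0.008 mA.
I_C = β·I_B = 50×0.008 = 0.4 mA.
V_CE = V_CC − I_C·R_C = 15 − 0.4×0.82 = 14.7 V > V_CE(sat), so the active-region assumption holds.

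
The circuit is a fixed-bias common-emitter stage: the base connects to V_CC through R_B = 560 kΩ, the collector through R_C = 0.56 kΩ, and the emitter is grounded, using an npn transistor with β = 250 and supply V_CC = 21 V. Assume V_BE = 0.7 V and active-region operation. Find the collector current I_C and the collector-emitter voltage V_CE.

I_C ≈ 9.1 mA, V_CE ≈ 16 V

Base loop: V_CC = I_B·R_B + V_BE, so I_B = (21 − 0.7)/560 kΩ = 0.0363 mA.
In the active region I_C = β·I_B = 250 × 0.0363 = 9.06 mA.
Collector loop: V_CE = V_CC − I_C·R_C = 21 − 9.06×0.56 = 15.9 V.
Since V_CE = 15.9 V > V_CE(sat) ≈ 0.2 V, the transistor is in the active region as assumed.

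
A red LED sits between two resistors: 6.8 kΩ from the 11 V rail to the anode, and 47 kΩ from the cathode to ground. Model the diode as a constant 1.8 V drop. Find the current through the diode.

The two resistors are in series with the diode, so KVL gives 11 = I·6.8 + 1.8 + I·47.
I = (11 − 1.8) / (6.8 + 47) kΩ = 9.2 / 53.8 = 0.171 mA.

I ≈ 0.17 mA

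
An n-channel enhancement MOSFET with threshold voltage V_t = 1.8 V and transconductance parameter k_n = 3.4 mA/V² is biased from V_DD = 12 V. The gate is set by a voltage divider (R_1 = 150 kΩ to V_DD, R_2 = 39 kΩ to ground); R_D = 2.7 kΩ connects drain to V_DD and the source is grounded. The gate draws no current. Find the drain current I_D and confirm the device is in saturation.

I_D ≈ 0.78 mA

V_G = V_DD·R_2/(R_1+R_2) = 12×39/189 = 2.48 V. With the source grounded, V_GS = V_G = 2.48 V.
Assume saturation: I_D = (k_n/2)(V_GS − V_t)² = (3.4/2)×(2.48 − 1.8)² = 1.7×0.676² = 0.777 mA.
V_DS = V_DD − I_D·R_D = 12 − 0.777×2.7 = 9.9 V.
Saturation requires V_DS ≥ V_GS − V_t = 0.676 V; 9.9 ≥ 0.676 ✓.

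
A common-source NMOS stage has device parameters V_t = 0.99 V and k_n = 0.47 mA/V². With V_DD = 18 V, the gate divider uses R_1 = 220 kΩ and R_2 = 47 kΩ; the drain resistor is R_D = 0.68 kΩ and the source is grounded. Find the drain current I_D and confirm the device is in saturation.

I_D ≈ 1.1 mA

V_G = V_DD·R_2/(R_1+R_2) = 18×47/267 = 3.17 V. With the source grounded, V_GS = V_G = 3.17 V.
Assume saturation: I_D = (k_n/2)(V_GS − V_t)² = (0.47/2)×(3.17 − 0.99)² = 0.235×2.18² = 1.12 mA.
V_DS = V_DD − I_D·R_D = 18 − 1.12×0.68 = 17.2 V.
Saturation requires V_DS ≥ V_GS − V_t = 2.18 V; 17.2 ≥ 2.18 ✓.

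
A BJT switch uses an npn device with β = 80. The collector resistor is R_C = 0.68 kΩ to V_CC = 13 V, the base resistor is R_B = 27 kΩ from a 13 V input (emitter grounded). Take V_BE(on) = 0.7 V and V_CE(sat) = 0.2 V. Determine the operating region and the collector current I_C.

Assume active: I_B = (13 − 0.7)/27 = 0.456 mA, giving I_C = β·I_B = 36.4 mA.
But then V_CE = 13 − 36.4×0.68 = -11.8 V < V_CE(sat) = 0.2 V — impossible in the active region.
So the transistor is saturated. With V_CE = 0.2 V, I_C = (V_CC − 0.2)/R_C = 12.8/0.68 = 18.8 mA.
Check: β·I_B = 36.4 mA > I_C = 18.8 mA, confirming saturation.

saturation; I_C ≈ 19 mA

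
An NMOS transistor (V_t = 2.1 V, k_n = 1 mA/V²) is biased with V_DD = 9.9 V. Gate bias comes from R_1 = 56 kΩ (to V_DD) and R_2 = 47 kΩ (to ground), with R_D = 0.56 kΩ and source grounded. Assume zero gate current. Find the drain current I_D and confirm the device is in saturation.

I_D ≈ 2.9 mA

V_G = V_DD·R_2/(R_1+R_2) = 9.9×47/103 = 4.52 V. With the source grounded, V_GS = V_G = 4.52 V.
Assume saturation: I_D = (k_n/2)(V_GS − V_t)² = (1/2)×(4.52 − 2.1)² = 0.5×2.42² = 2.92 mA.
V_DS = V_DD − I_D·R_D = 9.9 − 2.92×0.56 = 8.26 V.
Saturation requires V_DS ≥ V_GS − V_t = 2.42 V; 8.26 ≥ 2.42 ✓.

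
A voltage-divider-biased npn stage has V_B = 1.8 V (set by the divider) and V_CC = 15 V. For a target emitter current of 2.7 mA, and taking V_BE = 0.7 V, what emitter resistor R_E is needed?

R_E ≈ 0.41 kΩ

V_E = V_B − V_BE = 1.8 − 0.7 = 1.1 V.
R_E = V_E / I_E = 1.1 / 2.7 = 0.407 kΩ.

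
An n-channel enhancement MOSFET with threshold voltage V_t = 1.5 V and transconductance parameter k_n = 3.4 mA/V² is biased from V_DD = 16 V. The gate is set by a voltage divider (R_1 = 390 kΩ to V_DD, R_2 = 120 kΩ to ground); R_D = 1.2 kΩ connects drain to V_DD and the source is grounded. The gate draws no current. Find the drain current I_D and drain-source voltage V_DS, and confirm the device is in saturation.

V_G = V_DD·R_2/(R_1+R_2) = 16×120/510 = 3.76 V. With the source grounded, V_GS = V_G = 3.76 V.
Assume saturation: I_D = (k_n/2)(V_GS − V_t)² = (3.4/2)×(3.76 − 1.5)² = 1.7×2.26² = 8.72 mA.
V_DS = V_DD − I_D·R_D = 16 − 8.72×1.2 = 5.54 V.
Saturation requires V_DS ≥ V_GS − V_t = 2.26 V; 5.54 ≥ 2.26 ✓.

I_D ≈ 8.7 mA, V_DS ≈ 5.5 V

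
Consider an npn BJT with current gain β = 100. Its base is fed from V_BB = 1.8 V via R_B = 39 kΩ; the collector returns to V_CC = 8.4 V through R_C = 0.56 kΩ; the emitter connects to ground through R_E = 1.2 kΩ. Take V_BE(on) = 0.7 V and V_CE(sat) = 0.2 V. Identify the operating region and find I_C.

Assume active. Base-emitter loop: I_B = (V_BB − V_BE)/(R_B + (β+1)R_E) = (1.8 − 0.7)/(39 + 101×1.2) = 0.00687 mA.
I_C = β·I_B = 100×0.00687 = 0.687 mA.
V_CE = V_CC − I_C·R_C − I_E·R_E = 8.4 − 0.687×0.56 − 0.694×1.2 = 7.18 V > V_CE(sat), so the active-region assumption holds.

active; I_C ≈ 0.69 mA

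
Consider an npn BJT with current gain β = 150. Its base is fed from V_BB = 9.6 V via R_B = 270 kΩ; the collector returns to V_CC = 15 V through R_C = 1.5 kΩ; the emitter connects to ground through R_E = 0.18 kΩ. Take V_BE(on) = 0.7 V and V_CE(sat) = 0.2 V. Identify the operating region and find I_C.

active; I_C ≈ 4.5 mA

Assume active. Base-emitter loop: I_B = (V_BB − V_BE)/(R_B + (β+1)R_E) = (9.6 − 0.7)/(270 + 151×0.18) = 0.0299 mA.
I_C = β·I_B = 150×0.0299 = 4.49 mA.
V_CE = V_CC − I_C·R_C − I_E·R_E = 15 − 4.49×1.5 − 4.52×0.18 = 7.45 V > V_CE(sat), so the active-region assumption holds.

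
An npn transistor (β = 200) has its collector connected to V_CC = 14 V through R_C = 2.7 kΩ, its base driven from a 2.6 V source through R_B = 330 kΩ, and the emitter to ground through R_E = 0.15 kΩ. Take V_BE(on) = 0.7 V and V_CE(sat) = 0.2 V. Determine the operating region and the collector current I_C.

Assume active. Base-emitter loop: I_B = (V_BB − V_BE)/(R_B + (β+1)R_E) = (2.6 − 0.7)/(330 + 201×0.15) = 0.00528 mA.
I_C = β·I_B = 200×0.00528 = 1.06 mA.
V_CE = V_CC − I_C·R_C − I_E·R_E = 14 − 1.06×2.7 − 1.06×0.15 = 11 V > V_CE(sat), so the active-region assumption holds.

active; I_C ≈ 1.1 mA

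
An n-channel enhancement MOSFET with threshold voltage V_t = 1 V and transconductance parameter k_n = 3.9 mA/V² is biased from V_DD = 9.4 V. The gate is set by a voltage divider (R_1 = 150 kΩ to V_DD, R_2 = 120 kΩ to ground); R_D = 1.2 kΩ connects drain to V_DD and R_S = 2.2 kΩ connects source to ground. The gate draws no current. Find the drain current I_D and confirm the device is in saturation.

V_G = V_DD·R_2/(R_1+R_2) = 9.4×120/270 = 4.18 V.
Assume saturation: I_D = (k_n/2)(V_GS − V_t)² with V_GS = V_G − I_D·R_S = 4.18 − 2.2·I_D.
Substituting gives 9.44·I_D² − 28.3·I_D + 19.7 = 0, with roots I_D = 1.1 or 1.89 mA.
The root I_D = 1.89 mA gives V_GS = 0.0149 V ≤ V_t, so take I_D = 1.1 mA.
Then V_GS = 1.75 V and V_DS = V_DD − I_D(R_D+R_S) = 9.4 − 1.1×3.4 = 5.65 V.
Saturation requires V_DS ≥ V_GS − V_t = 0.752 V; 5.65 ≥ 0.752 ✓.

I_D ≈ 1.1 mA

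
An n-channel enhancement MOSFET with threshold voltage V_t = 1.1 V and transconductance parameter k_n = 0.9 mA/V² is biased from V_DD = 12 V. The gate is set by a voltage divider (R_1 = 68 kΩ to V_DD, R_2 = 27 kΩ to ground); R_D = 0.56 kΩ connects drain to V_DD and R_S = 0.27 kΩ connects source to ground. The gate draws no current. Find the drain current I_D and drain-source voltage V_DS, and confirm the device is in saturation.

I_D ≈ 1.6 mA, V_DS ≈ 11 V

V_G = V_DD·R_2/(R_1+R_2) = 12×27/95 = 3.41 V.
Assume saturation: I_D = (k_n/2)(V_GS − V_t)² with V_GS = V_G − I_D·R_S = 3.41 − 0.27·I_D.
Substituting gives 0.0328·I_D² − 1.56·I_D + 2.4 = 0, with roots I_D = 1.59 or 46 mA.
The root I_D = 46 mA gives V_GS = -9.01 V ≤ V_t, so take I_D = 1.59 mA.
Then V_GS = 2.98 V and V_DS = V_DD − I_D(R_D+R_S) = 12 − 1.59×0.83 = 10.7 V.
Saturation requires V_DS ≥ V_GS − V_t = 1.88 V; 10.7 ≥ 1.88 ✓.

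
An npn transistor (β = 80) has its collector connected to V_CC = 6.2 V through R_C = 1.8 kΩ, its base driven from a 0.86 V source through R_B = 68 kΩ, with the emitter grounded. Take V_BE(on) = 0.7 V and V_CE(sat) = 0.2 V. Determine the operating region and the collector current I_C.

Assume active. Base-emitter loop: I_B = (V_BB − V_BE)/R_B = (0.86 − 0.7)/68 = 0.00235 mA.
I_C = β·I_B = 80×0.00235 = 0.188 mA.
V_CE = V_CC − I_C·R_C = 6.2 − 0.188×1.8 = 5.86 V > V_CE(sat), so the active-region assumption holds.

active; I_C ≈ 0.19 mA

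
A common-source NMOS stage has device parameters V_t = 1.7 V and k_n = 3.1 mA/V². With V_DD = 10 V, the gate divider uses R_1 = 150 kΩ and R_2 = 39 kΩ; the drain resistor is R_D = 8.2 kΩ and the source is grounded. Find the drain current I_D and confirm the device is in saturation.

V_G = V_DD·R_2/(R_1+R_2) = 10×39/189 = 2.06 V. With the source grounded, V_GS = V_G = 2.06 V.
Assume saturation: I_D = (k_n/2)(V_GS − V_t)² = (3.1/2)×(2.06 − 1.7)² = 1.55×0.363² = 0.205 mA.
V_DS = V_DD − I_D·R_D = 10 − 0.205×8.2 = 8.32 V.
Saturation requires V_DS ≥ V_GS − V_t = 0.363 V; 8.32 ≥ 0.363 ✓.

I_D ≈ 0.2 mA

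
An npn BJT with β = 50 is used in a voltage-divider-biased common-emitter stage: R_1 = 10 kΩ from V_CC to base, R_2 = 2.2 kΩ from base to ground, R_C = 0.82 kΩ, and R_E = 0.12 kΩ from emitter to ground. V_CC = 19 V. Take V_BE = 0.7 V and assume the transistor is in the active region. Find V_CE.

V_CE ≈ 2.8 V

Thevenize the base divider: V_Th = V_CC·R_2/(R_1+R_2) = 19×2.2/12.2 = 3.43 V, R_Th = R_1‖R_2 = 1.8 kΩ.
Base-emitter loop: V_Th = I_B·R_Th + V_BE + (β+1)I_B·R_E, so I_B = (3.43 − 0.7) / (1.8 + 51×0.12) = 0.344 mA.
I_C = β·I_B = 50×0.344 = 17.2 mA, and I_E = (β+1)I_B = 17.5 mA.
V_CE = V_CC − I_C·R_C − I_E·R_E = 19 − 17.2×0.82 − 17.5×0.12 = 2.79 V.
V_CE = 2.79 V > 0.2 V confirms active-region operation.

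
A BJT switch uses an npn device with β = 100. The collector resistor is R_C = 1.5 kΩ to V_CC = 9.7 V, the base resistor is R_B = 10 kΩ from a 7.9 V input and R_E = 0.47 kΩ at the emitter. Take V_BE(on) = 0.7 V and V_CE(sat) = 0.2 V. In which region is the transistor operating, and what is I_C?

Assume active: I_B = (7.9 − 0.7)/(10 + 101×0.47) = 0.125 mA, I_C = β·I_B = 12.5 mA.
Then V_CE = 9.7 − 12.5×1.5 − 12.7×0.47 = -15 V < 0.2 V — the active assumption fails.
Re-solve with V_CE = 0.2 V. KCL at the emitter: V_E/R_E = (V_BB−0.7−V_E)/R_B + (V_CC−0.2−V_E)/R_C, giving V_E = 2.44 V.
I_C = (V_CC − 0.2 − V_E)/R_C = (9.5 − 2.44)/1.5 = 4.71 mA.
Check: I_B = (7.2 − 2.44)/10 = 0.476 mA, and β·I_B = 47.6 mA > I_C, confirming saturation.

saturation; I_C ≈ 4.7 mA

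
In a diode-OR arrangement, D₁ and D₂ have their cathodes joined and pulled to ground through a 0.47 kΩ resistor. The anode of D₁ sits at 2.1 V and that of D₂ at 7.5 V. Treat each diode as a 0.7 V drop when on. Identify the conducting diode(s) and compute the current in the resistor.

Only D₂ conducts; I_R ≈ 14 mA

Assume both conduct. Then node N would need to be at both 2.1−0.7 = 1.4 V and 7.5−0.7 = 6.8 V, which is impossible.
Assume only D₂ conducts: V_N = 7.5 − 0.7 = 6.8 V, so I_R = 6.8/0.47 = 14.5 mA.
Check D₁: its anode-to-cathode voltage is 2.1 − 6.8 = -4.7 V < 0.7 V, so it is off. The assumption is consistent.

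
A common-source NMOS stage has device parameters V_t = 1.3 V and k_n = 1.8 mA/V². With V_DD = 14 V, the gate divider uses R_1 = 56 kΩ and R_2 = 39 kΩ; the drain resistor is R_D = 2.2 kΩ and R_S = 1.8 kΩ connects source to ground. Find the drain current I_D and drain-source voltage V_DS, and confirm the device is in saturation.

V_G = V_DD·R_2/(R_1+R_2) = 14×39/95 = 5.75 V.
Assume saturation: I_D = (k_n/2)(V_GS − V_t)² with V_GS = V_G − I_D·R_S = 5.75 − 1.8·I_D.
Substituting gives 2.92·I_D² − 15.4·I_D + 17.8 = 0, with roots I_D = 1.71 or 3.58 mA.
The root I_D = 3.58 mA gives V_GS = -0.694 V ≤ V_t, so take I_D = 1.71 mA.
Then V_GS = 2.68 V and V_DS = V_DD − I_D(R_D+R_S) = 14 − 1.71×4 = 7.18 V.
Saturation requires V_DS ≥ V_GS − V_t = 1.38 V; 7.18 ≥ 1.38 ✓.

I_D ≈ 1.7 mA, V_DS ≈ 7.2 V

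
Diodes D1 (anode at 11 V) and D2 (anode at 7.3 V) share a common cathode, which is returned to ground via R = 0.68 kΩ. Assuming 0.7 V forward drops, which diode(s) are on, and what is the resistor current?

Assume both conduct. Then node N would need to be at both 11−0.7 = 10.3 V and 7.3−0.7 = 6.6 V, which is impossible.
Assume only D1 conducts: V_N = 11 − 0.7 = 10.3 V, so I_R = 10.3/0.68 = 15.1 mA.
Check D2: its anode-to-cathode voltage is 7.3 − 10.3 = -3 V < 0.7 V, so it is off. The assumption is consistent.

Only D1 conducts; I_R ≈ 15 mA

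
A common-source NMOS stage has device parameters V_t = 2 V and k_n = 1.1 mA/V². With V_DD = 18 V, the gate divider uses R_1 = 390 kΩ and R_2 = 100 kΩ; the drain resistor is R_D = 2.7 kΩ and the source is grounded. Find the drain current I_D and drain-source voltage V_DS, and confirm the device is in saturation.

V_G = V_DD·R_2/(R_1+R_2) = 18×100/490 = 3.67 V. With the source grounded, V_GS = V_G = 3.67 V.
Assume saturation: I_D = (k_n/2)(V_GS − V_t)² = (1.1/2)×(3.67 − 2)² = 0.55×1.67² = 1.54 mA.
V_DS = V_DD − I_D·R_D = 18 − 1.54×2.7 = 13.8 V.
Saturation requires V_DS ≥ V_GS − V_t = 1.67 V; 13.8 ≥ 1.67 ✓.

I_D ≈ 1.5 mA, V_DS ≈ 14 V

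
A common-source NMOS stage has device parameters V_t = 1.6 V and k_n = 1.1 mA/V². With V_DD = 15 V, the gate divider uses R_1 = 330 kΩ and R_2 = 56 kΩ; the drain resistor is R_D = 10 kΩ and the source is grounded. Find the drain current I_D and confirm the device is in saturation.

I_D ≈ 0.18 mA

V_G = V_DD·R_2/(R_1+R_2) = 15×56/386 = 2.18 V. With the source grounded, V_GS = V_G = 2.18 V.
Assume saturation: I_D = (k_n/2)(V_GS − V_t)² = (1.1/2)×(2.18 − 1.6)² = 0.55×0.576² = 0.183 mA.
V_DS = V_DD − I_D·R_D = 15 − 0.183×10 = 13.2 V.
Saturation requires V_DS ≥ V_GS − V_t = 0.576 V; 13.2 ≥ 0.576 ✓.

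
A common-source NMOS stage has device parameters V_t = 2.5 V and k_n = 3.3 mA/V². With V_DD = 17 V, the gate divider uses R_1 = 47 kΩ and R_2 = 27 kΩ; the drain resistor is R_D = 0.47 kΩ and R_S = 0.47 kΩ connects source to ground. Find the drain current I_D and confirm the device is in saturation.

V_G = V_DD·R_2/(R_1+R_2) = 17×27/74 = 6.2 V.
Assume saturation: I_D = (k_n/2)(V_GS − V_t)² with V_GS = V_G − I_D·R_S = 6.2 − 0.47·I_D.
Substituting gives 0.364·I_D² − 6.74·I_D + 22.6 = 0, with roots I_D = 4.4 or 14.1 mA.
The root I_D = 14.1 mA gives V_GS = -0.423 V ≤ V_t, so take I_D = 4.4 mA.
Then V_GS = 4.13 V and V_DS = V_DD − I_D(R_D+R_S) = 17 − 4.4×0.94 = 12.9 V.
Saturation requires V_DS ≥ V_GS − V_t = 1.63 V; 12.9 ≥ 1.63 ✓.

I_D ≈ 4.4 mA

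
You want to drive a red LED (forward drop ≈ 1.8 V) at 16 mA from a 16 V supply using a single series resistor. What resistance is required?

R ≈ 0.89 kΩ

The resistor drops V_S − V_D = 16 − 1.8 = 14.2 V at 16 mA.
R = 14.2 V / 16 mA = 0.887 kΩ.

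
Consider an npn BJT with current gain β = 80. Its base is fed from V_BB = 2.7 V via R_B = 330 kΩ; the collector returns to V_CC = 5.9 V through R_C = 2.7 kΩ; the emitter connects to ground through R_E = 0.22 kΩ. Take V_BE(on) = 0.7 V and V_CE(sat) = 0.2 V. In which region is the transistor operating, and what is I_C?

active; I_C ≈ 0.46 mA

Assume active. Base-emitter loop: I_B = (V_BB − V_BE)/(R_B + (β+1)R_E) = (2.7 − 0.7)/(330 + 81×0.22) = 0.00575 mA.
I_C = β·I_B = 80×0.00575 = 0.46 mA.
V_CE = V_CC − I_C·R_C − I_E·R_E = 5.9 − 0.46×2.7 − 0.466×0.22 = 4.56 V > V_CE(sat), so the active-region assumption holds.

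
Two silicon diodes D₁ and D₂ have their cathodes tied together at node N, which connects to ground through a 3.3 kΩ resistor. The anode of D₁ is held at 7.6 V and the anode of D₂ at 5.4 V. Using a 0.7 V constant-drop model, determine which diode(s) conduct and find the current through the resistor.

Assume both conduct. Then node N would need to be at both 7.6−0.7 = 6.9 V and 5.4−0.7 = 4.7 V, which is impossible.
Assume only D₁ conducts: V_N = 7.6 − 0.7 = 6.9 V, so I_R = 6.9/3.3 = 2.09 mA.
Check D₂: its anode-to-cathode voltage is 5.4 − 6.9 = -1.5 V < 0.7 V, so it is off. The assumption is consistent.

Only D₁ conducts; I_R ≈ 2.1 mA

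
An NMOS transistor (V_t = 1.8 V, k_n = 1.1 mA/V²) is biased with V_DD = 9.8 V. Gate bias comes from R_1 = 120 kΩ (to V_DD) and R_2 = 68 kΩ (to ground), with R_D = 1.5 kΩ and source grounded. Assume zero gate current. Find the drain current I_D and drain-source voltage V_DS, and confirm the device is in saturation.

V_G = V_DD·R_2/(R_1+R_2) = 9.8×68/188 = 3.54 V. With the source grounded, V_GS = V_G = 3.54 V.
Assume saturation: I_D = (k_n/2)(V_GS − V_t)² = (1.1/2)×(3.54 − 1.8)² = 0.55×1.74² = 1.67 mA.
V_DS = V_DD − I_D·R_D = 9.8 − 1.67×1.5 = 7.29 V.
Saturation requires V_DS ≥ V_GS − V_t = 1.74 V; 7.29 ≥ 1.74 ✓.

I_D ≈ 1.7 mA, V_DS ≈ 7.3 V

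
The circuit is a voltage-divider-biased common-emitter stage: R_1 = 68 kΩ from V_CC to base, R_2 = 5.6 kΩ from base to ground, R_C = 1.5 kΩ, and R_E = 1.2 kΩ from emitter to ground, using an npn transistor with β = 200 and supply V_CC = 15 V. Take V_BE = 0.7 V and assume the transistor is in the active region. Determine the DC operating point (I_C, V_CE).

Thevenize the base divider: V_Th = V_CC·R_2/(R_1+R_2) = 15×5.6/73.6 = 1.14 V, R_Th = R_1‖R_2 = 5.17 kΩ.
Base-emitter loop: V_Th = I_B·R_Th + V_BE + (β+1)I_B·R_E, so I_B = (1.14 − 0.7) / (5.17 + 201×1.2) = 0.00179 mA.
I_C = β·I_B = 200×0.00179 = 0.358 mA, and I_E = (β+1)I_B = 0.36 mA.
V_CE = V_CC − I_C·R_C − I_E·R_E = 15 − 0.358×1.5 − 0.36×1.2 = 14 V.
V_CE = 14 V > 0.2 V confirms active-region operation.

I_C ≈ 0.36 mA, V_CE ≈ 14 V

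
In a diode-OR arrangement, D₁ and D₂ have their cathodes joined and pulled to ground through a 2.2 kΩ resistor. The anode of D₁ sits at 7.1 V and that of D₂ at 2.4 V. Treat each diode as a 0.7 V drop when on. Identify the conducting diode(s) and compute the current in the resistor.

Assume both conduct. Then node N would need to be at both 7.1−0.7 = 6.4 V and 2.4−0.7 = 1.7 V, which is impossible.
Assume only D₁ conducts: V_N = 7.1 − 0.7 = 6.4 V, so I_R = 6.4/2.2 = 2.91 mA.
Check D₂: its anode-to-cathode voltage is 2.4 − 6.4 = -4 V < 0.7 V, so it is off. The assumption is consistent.

Only D₁ conducts; I_R ≈ 2.9 mA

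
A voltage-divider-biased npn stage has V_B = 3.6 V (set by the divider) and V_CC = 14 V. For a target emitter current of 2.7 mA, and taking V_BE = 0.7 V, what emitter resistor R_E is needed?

V_E = V_B − V_BE = 3.6 − 0.7 = 2.9 V.
R_E = V_E / I_E = 2.9 / 2.7 = 1.07 kΩ.

R_E ≈ 1.1 kΩ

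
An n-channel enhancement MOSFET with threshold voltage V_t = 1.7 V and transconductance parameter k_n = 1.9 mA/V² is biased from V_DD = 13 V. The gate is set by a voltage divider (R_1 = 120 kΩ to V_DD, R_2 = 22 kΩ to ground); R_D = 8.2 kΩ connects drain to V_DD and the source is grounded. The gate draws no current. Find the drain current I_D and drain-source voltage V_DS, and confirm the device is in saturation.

V_G = V_DD·R_2/(R_1+R_2) = 13×22/142 = 2.01 V. With the source grounded, V_GS = V_G = 2.01 V.
Assume saturation: I_D = (k_n/2)(V_GS − V_t)² = (1.9/2)×(2.01 − 1.7)² = 0.95×0.314² = 0.0937 mA.
V_DS = V_DD − I_D·R_D = 13 − 0.0937×8.2 = 12.2 V.
Saturation requires V_DS ≥ V_GS − V_t = 0.314 V; 12.2 ≥ 0.314 ✓.

I_D ≈ 0.094 mA, V_DS ≈ 12 V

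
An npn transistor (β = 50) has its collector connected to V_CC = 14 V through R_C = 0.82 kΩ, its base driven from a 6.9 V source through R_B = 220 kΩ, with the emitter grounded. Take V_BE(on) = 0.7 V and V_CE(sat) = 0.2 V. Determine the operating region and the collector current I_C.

active; I_C ≈ 1.4 mA

Assume active. Base-emitter loop: I_B = (V_BB − V_BE)/R_B = (6.9 − 0.7)/220 = 0.0282 mA.
I_C = β·I_B = 50×0.0282 = 1.41 mA.
V_CE = V_CC − I_C·R_C = 14 − 1.41×0.82 = 12.8 V > V_CE(sat), so the active-region assumption holds.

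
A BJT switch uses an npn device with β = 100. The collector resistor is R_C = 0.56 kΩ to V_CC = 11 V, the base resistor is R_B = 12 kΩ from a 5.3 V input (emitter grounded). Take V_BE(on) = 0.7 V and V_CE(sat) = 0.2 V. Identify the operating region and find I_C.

Assume active: I_B = (5.3 − 0.7)/12 = 0.383 mA, giving I_C = β·I_B = 38.3 mA.
But then V_CE = 11 − 38.3×0.56 = -10.5 V < V_CE(sat) = 0.2 V — impossible in the active region.
So the transistor is saturated. With V_CE = 0.2 V, I_C = (V_CC − 0.2)/R_C = 10.8/0.56 = 19.3 mA.
Check: β·I_B = 38.3 mA > I_C = 19.3 mA, confirming saturation.

saturation; I_C ≈ 19 mA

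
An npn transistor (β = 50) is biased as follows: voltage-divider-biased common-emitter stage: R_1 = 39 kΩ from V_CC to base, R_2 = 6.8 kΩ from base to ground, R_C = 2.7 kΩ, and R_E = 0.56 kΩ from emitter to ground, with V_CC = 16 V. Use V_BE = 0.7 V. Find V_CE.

V_CE ≈ 8 V

Thevenize the base divider: V_Th = V_CC·R_2/(R_1+R_2) = 16×6.8/45.8 = 2.38 V, R_Th = R_1‖R_2 = 5.79 kΩ.
Base-emitter loop: V_Th = I_B·R_Th + V_BE + (β+1)I_B·R_E, so I_B = (2.38 − 0.7) / (5.79 + 51×0.56) = 0.0488 mA.
I_C = β·I_B = 50×0.0488 = 2.44 mA, and I_E = (β+1)I_B = 2.49 mA.
V_CE = V_CC − I_C·R_C − I_E·R_E = 16 − 2.44×2.7 − 2.49×0.56 = 8.02 V.
V_CE = 8.02 V > 0.2 V confirms active-region operation.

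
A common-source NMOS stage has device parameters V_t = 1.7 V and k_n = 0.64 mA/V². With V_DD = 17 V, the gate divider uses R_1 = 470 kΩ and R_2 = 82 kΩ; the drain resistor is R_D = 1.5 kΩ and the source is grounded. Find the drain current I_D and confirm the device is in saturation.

I_D ≈ 0.22 mA

V_G = V_DD·R_2/(R_1+R_2) = 17×82/552 = 2.53 V. With the source grounded, V_GS = V_G = 2.53 V.
Assume saturation: I_D = (k_n/2)(V_GS − V_t)² = (0.64/2)×(2.53 − 1.7)² = 0.32×0.825² = 0.218 mA.
V_DS = V_DD − I_D·R_D = 17 − 0.218×1.5 = 16.7 V.
Saturation requires V_DS ≥ V_GS − V_t = 0.825 V; 16.7 ≥ 0.825 ✓.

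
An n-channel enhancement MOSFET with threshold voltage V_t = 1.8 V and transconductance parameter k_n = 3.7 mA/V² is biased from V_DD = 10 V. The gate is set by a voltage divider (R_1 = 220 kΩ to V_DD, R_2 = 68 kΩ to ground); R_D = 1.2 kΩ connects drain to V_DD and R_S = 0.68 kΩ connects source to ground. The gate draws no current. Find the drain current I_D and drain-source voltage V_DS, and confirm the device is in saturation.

I_D ≈ 0.27 mA, V_DS ≈ 9.5 V

V_G = V_DD·R_2/(R_1+R_2) = 10×68/288 = 2.36 V.
Assume saturation: I_D = (k_n/2)(V_GS − V_t)² with V_GS = V_G − I_D·R_S = 2.36 − 0.68·I_D.
Substituting gives 0.855·I_D² − 2.41·I_D + 0.582 = 0, with roots I_D = 0.267 or 2.55 mA.
The root I_D = 2.55 mA gives V_GS = 0.625 V ≤ V_t, so take I_D = 0.267 mA.
Then V_GS = 2.18 V and V_DS = V_DD − I_D(R_D+R_S) = 10 − 0.267×1.88 = 9.5 V.
Saturation requires V_DS ≥ V_GS − V_t = 0.38 V; 9.5 ≥ 0.38 ✓.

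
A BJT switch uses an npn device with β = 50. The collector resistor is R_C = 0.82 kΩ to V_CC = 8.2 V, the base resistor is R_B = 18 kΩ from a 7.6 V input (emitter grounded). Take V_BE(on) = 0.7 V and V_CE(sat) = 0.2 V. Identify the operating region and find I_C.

Assume active: I_B = (7.6 − 0.7)/18 = 0.383 mA, giving I_C = β·I_B = 19.2 mA.
But then V_CE = 8.2 − 19.2×0.82 = -7.52 V < V_CE(sat) = 0.2 V — impossible in the active region.
So the transistor is saturated. With V_CE = 0.2 V, I_C = (V_CC − 0.2)/R_C = 8/0.82 = 9.76 mA.
Check: β·I_B = 19.2 mA > I_C = 9.76 mA, confirming saturation.

saturation; I_C ≈ 9.8 mA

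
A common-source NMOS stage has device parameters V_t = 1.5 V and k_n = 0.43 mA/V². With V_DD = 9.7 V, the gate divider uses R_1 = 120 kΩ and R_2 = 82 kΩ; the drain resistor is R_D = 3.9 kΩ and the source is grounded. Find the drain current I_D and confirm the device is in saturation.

I_D ≈ 1.3 mA

V_G = V_DD·R_2/(R_1+R_2) = 9.7×82/202 = 3.94 V. With the source grounded, V_GS = V_G = 3.94 V.
Assume saturation: I_D = (k_n/2)(V_GS − V_t)² = (0.43/2)×(3.94 − 1.5)² = 0.215×2.44² = 1.28 mA.
V_DS = V_DD − I_D·R_D = 9.7 − 1.28×3.9 = 4.72 V.
Saturation requires V_DS ≥ V_GS − V_t = 2.44 V; 4.72 ≥ 2.44 ✓.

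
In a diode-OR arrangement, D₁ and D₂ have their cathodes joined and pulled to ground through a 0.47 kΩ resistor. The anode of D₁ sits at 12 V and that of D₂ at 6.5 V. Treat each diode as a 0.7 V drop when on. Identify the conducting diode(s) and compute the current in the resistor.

Only D₁ conducts; I_R ≈ 24 mA

Assume both conduct. Then node N would need to be at both 12−0.7 = 11.3 V and 6.5−0.7 = 5.8 V, which is impossible.
Assume only D₁ conducts: V_N = 12 − 0.7 = 11.3 V, so I_R = 11.3/0.47 = 24 mA.
Check D₂: its anode-to-cathode voltage is 6.5 − 11.3 = -4.8 V < 0.7 V, so it is off. The assumption is consistent.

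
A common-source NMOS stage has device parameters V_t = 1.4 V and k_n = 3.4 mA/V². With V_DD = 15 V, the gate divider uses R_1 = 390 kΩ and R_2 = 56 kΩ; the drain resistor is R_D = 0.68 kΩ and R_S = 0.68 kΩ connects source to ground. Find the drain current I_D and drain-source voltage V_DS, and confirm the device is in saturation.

V_G = V_DD·R_2/(R_1+R_2) = 15×56/446 = 1.88 V.
Assume saturation: I_D = (k_n/2)(V_GS − V_t)² with V_GS = V_G − I_D·R_S = 1.88 − 0.68·I_D.
Substituting gives 0.786·I_D² − 2.12·I_D + 0.397 = 0, with roots I_D = 0.203 or 2.49 mA.
The root I_D = 2.49 mA gives V_GS = 0.189 V ≤ V_t, so take I_D = 0.203 mA.
Then V_GS = 1.75 V and V_DS = V_DD − I_D(R_D+R_S) = 15 − 0.203×1.36 = 14.7 V.
Saturation requires V_DS ≥ V_GS − V_t = 0.345 V; 14.7 ≥ 0.345 ✓.

I_D ≈ 0.2 mA, V_DS ≈ 15 V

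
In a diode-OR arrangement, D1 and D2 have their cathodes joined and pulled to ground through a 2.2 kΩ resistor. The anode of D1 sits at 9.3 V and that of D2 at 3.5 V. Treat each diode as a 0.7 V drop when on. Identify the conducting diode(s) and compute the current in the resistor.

Assume both conduct. Then node N would need to be at both 9.3−0.7 = 8.6 V and 3.5−0.7 = 2.8 V, which is impossible.
Assume only D1 conducts: V_N = 9.3 − 0.7 = 8.6 V, so I_R = 8.6/2.2 = 3.91 mA.
Check D2: its anode-to-cathode voltage is 3.5 − 8.6 = -5.1 V < 0.7 V, so it is off. The assumption is consistent.

Only D1 conducts; I_R ≈ 3.9 mA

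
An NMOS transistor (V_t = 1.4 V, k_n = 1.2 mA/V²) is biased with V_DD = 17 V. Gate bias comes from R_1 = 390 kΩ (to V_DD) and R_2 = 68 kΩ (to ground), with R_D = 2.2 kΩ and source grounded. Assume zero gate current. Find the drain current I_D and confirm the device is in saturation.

I_D ≈ 0.76 mA

V_G = V_DD·R_2/(R_1+R_2) = 17×68/458 = 2.52 V. With the source grounded, V_GS = V_G = 2.52 V.
Assume saturation: I_D = (k_n/2)(V_GS − V_t)² = (1.2/2)×(2.52 − 1.4)² = 0.6×1.12² = 0.758 mA.
V_DS = V_DD − I_D·R_D = 17 − 0.758×2.2 = 15.3 V.
Saturation requires V_DS ≥ V_GS − V_t = 1.12 V; 15.3 ≥ 1.12 ✓.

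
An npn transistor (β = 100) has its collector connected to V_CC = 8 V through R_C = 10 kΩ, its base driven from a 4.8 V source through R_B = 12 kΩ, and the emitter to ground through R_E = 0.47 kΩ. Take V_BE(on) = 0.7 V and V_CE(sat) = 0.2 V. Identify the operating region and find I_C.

Assume active: I_B = (4.8 − 0.7)/(12 + 101×0.47) = 0.0689 mA, I_C = β·I_B = 6.89 mA.
Then V_CE = 8 − 6.89×10 − 6.96×0.47 = -64.2 V < 0.2 V — the active assumption fails.
Re-solve with V_CE = 0.2 V. KCL at the emitter: V_E/R_E = (V_BB−0.7−V_E)/R_B + (V_CC−0.2−V_E)/R_C, giving V_E = 0.485 V.
I_C = (V_CC − 0.2 − V_E)/R_C = (7.8 − 0.485)/10 = 0.731 mA.
Check: I_B = (4.1 − 0.485)/12 = 0.301 mA, and β·I_B = 30.1 mA > I_C, confirming saturation.

saturation; I_C ≈ 0.73 mA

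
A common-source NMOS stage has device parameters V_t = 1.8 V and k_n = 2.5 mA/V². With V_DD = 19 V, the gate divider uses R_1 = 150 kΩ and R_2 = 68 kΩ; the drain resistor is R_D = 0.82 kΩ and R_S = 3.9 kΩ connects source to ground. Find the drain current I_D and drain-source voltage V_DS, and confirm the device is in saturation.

I_D ≈ 0.85 mA, V_DS ≈ 15 V

V_G = V_DD·R_2/(R_1+R_2) = 19×68/218 = 5.93 V.
Assume saturation: I_D = (k_n/2)(V_GS − V_t)² with V_GS = V_G − I_D·R_S = 5.93 − 3.9·I_D.
Substituting gives 19·I_D² − 41.2·I_D + 21.3 = 0, with roots I_D = 0.847 or 1.32 mA.
The root I_D = 1.32 mA gives V_GS = 0.772 V ≤ V_t, so take I_D = 0.847 mA.
Then V_GS = 2.62 V and V_DS = V_DD − I_D(R_D+R_S) = 19 − 0.847×4.72 = 15 V.
Saturation requires V_DS ≥ V_GS − V_t = 0.823 V; 15 ≥ 0.823 ✓.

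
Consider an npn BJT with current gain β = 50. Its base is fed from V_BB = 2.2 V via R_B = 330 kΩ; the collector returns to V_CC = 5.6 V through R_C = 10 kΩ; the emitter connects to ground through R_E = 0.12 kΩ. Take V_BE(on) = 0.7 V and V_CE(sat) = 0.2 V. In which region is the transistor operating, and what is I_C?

active; I_C ≈ 0.22 mA

Assume active. Base-emitter loop: I_B = (V_BB − V_BE)/(R_B + (β+1)R_E) = (2.2 − 0.7)/(330 + 51×0.12) = 0.00446 mA.
I_C = β·I_B = 50×0.00446 = 0.223 mA.
V_CE = V_CC − I_C·R_C − I_E·R_E = 5.6 − 0.223×10 − 0.228×0.12 = 3.34 V > V_CE(sat), so the active-region assumption holds.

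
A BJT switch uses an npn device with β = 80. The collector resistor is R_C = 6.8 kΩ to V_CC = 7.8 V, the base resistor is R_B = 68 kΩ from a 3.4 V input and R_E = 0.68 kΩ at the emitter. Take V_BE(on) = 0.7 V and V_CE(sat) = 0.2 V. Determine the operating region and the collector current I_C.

Assume active: I_B = (3.4 − 0.7)/(68 + 81×0.68) = 0.0219 mA, I_C = β·I_B = 1.75 mA.
Then V_CE = 7.8 − 1.75×6.8 − 1.78×0.68 = -5.34 V < 0.2 V — the active assumption fails.
Re-solve with V_CE = 0.2 V. KCL at the emitter: V_E/R_E = (V_BB−0.7−V_E)/R_B + (V_CC−0.2−V_E)/R_C, giving V_E = 0.709 V.
I_C = (V_CC − 0.2 − V_E)/R_C = (7.6 − 0.709)/6.8 = 1.01 mA.
Check: I_B = (2.7 − 0.709)/68 = 0.0293 mA, and β·I_B = 2.34 mA > I_C, confirming saturation.

saturation; I_C ≈ 1 mA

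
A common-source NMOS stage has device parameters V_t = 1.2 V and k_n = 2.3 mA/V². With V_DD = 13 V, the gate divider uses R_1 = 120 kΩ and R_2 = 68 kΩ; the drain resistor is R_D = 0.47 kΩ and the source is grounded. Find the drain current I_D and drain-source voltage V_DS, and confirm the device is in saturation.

V_G = V_DD·R_2/(R_1+R_2) = 13×68/188 = 4.7 V. With the source grounded, V_GS = V_G = 4.7 V.
Assume saturation: I_D = (k_n/2)(V_GS − V_t)² = (2.3/2)×(4.7 − 1.2)² = 1.15×3.5² = 14.1 mA.
V_DS = V_DD − I_D·R_D = 13 − 14.1×0.47 = 6.37 V.
Saturation requires V_DS ≥ V_GS − V_t = 3.5 V; 6.37 ≥ 3.5 ✓.

I_D ≈ 14 mA, V_DS ≈ 6.4 V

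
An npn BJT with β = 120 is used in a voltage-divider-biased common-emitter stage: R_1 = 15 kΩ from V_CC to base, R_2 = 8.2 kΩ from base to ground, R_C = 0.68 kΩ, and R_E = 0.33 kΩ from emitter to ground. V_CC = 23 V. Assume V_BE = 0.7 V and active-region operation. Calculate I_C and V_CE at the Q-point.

Thevenize the base divider: V_Th = V_CC·R_2/(R_1+R_2) = 23×8.2/23.2 = 8.13 V, R_Th = R_1‖R_2 = 5.3 kΩ.
Base-emitter loop: V_Th = I_B·R_Th + V_BE + (β+1)I_B·R_E, so I_B = (8.13 − 0.7) / (5.3 + 121×0.33) = 0.164 mA.
I_C = β·I_B = 120×0.164 = 19.7 mA, and I_E = (β+1)I_B = 19.9 mA.
V_CE = V_CC − I_C·R_C − I_E·R_E = 23 − 19.7×0.68 − 19.9×0.33 = 3.04 V.
V_CE = 3.04 V > 0.2 V confirms active-region operation.

I_C ≈ 20 mA, V_CE ≈ 3 V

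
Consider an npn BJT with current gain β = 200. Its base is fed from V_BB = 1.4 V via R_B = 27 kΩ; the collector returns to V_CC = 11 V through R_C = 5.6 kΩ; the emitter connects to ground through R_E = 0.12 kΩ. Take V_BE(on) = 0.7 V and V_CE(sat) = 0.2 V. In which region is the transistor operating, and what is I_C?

Assume active: I_B = (1.4 − 0.7)/(27 + 201×0.12) = 0.0137 mA, I_C = β·I_B = 2.74 mA.
Then V_CE = 11 − 2.74×5.6 − 2.75×0.12 = -4.67 V < 0.2 V — the active assumption fails.
Re-solve with V_CE = 0.2 V. KCL at the emitter: V_E/R_E = (V_BB−0.7−V_E)/R_B + (V_CC−0.2−V_E)/R_C, giving V_E = 0.229 V.
I_C = (V_CC − 0.2 − V_E)/R_C = (10.8 − 0.229)/5.6 = 1.89 mA.
Check: I_B = (0.7 − 0.229)/27 = 0.0175 mA, and β·I_B = 3.49 mA > I_C, confirming saturation.

saturation; I_C ≈ 1.9 mA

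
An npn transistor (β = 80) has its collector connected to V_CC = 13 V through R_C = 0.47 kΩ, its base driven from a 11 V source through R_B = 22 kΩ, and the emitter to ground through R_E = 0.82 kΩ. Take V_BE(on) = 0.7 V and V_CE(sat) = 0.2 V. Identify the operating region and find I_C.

active; I_C ≈ 9.3 mA

Assume active. Base-emitter loop: I_B = (V_BB − V_BE)/(R_B + (β+1)R_E) = (11 − 0.7)/(22 + 81×0.82) = 0.116 mA.
I_C = β·I_B = 80×0.116 = 9.32 mA.
V_CE = V_CC − I_C·R_C − I_E·R_E = 13 − 9.32×0.47 − 9.44×0.82 = 0.883 V > V_CE(sat), so the active-region assumption holds.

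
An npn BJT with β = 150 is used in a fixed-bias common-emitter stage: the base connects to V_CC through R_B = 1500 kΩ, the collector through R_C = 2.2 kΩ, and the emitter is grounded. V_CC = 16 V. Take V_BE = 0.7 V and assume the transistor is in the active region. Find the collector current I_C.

I_C ≈ 1.5 mA

Base loop: V_CC = I_B·R_B + V_BE, so I_B = (16 − 0.7)/1500 kΩ = 0.0102 mA.
In the active region I_C = β·I_B = 150 × 0.0102 = 1.53 mA.
Collector loop: V_CE = V_CC − I_C·R_C = 16 − 1.53×2.2 = 12.6 V.
Since V_CE = 12.6 V > V_CE(sat) ≈ 0.2 V, the transistor is in the active region as assumed.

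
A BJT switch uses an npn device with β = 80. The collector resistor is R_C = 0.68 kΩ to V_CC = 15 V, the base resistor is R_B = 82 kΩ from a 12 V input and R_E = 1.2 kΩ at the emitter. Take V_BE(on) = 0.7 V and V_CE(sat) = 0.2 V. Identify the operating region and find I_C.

active; I_C ≈ 5 mA

Assume active. Base-emitter loop: I_B = (V_BB − V_BE)/(R_B + (β+1)R_E) = (12 − 0.7)/(82 + 81×1.2) = 0.0631 mA.
I_C = β·I_B = 80×0.0631 = 5.04 mA.
V_CE = V_CC − I_C·R_C − I_E·R_E = 15 − 5.04×0.68 − 5.11×1.2 = 5.44 V > V_CE(sat), so the active-region assumption holds.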